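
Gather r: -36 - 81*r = -81*r - 36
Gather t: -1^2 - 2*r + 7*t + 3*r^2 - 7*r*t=3*r^2 - 2*r + t*(7 - 7*r) - 1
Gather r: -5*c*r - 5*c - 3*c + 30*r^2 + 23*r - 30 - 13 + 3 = -8*c + 30*r^2 + r*(23 - 5*c) - 40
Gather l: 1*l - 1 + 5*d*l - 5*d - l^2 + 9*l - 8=-5*d - l^2 + l*(5*d + 10) - 9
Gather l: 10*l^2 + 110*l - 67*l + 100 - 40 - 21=10*l^2 + 43*l + 39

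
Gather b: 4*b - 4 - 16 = 4*b - 20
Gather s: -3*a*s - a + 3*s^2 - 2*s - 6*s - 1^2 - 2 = -a + 3*s^2 + s*(-3*a - 8) - 3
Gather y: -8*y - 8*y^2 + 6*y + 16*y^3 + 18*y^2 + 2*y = 16*y^3 + 10*y^2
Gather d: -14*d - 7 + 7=-14*d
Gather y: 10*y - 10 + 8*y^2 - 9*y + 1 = 8*y^2 + y - 9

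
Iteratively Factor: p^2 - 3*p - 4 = (p - 4)*(p + 1)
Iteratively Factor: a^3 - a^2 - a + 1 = (a - 1)*(a^2 - 1) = (a - 1)^2*(a + 1)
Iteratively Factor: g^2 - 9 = (g - 3)*(g + 3)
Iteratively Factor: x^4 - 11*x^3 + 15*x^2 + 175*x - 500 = (x - 5)*(x^3 - 6*x^2 - 15*x + 100) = (x - 5)^2*(x^2 - x - 20) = (x - 5)^3*(x + 4)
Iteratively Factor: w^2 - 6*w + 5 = (w - 1)*(w - 5)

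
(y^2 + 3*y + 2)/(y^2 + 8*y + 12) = (y + 1)/(y + 6)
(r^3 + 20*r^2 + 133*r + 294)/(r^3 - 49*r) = (r^2 + 13*r + 42)/(r*(r - 7))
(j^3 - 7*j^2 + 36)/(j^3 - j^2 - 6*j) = (j - 6)/j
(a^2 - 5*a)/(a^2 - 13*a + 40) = a/(a - 8)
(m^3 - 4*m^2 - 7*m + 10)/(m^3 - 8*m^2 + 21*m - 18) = (m^3 - 4*m^2 - 7*m + 10)/(m^3 - 8*m^2 + 21*m - 18)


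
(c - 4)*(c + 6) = c^2 + 2*c - 24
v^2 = v^2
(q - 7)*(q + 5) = q^2 - 2*q - 35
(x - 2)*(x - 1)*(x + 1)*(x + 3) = x^4 + x^3 - 7*x^2 - x + 6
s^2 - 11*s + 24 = (s - 8)*(s - 3)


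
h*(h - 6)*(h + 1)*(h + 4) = h^4 - h^3 - 26*h^2 - 24*h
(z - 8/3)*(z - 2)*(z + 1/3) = z^3 - 13*z^2/3 + 34*z/9 + 16/9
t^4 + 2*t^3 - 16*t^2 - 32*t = t*(t - 4)*(t + 2)*(t + 4)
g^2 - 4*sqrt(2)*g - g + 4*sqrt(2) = (g - 1)*(g - 4*sqrt(2))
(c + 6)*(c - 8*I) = c^2 + 6*c - 8*I*c - 48*I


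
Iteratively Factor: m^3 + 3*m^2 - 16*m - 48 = (m + 4)*(m^2 - m - 12) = (m - 4)*(m + 4)*(m + 3)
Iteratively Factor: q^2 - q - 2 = (q + 1)*(q - 2)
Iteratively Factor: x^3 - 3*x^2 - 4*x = (x + 1)*(x^2 - 4*x) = x*(x + 1)*(x - 4)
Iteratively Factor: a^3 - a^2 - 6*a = (a)*(a^2 - a - 6) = a*(a + 2)*(a - 3)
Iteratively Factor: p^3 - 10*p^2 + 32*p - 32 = (p - 2)*(p^2 - 8*p + 16) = (p - 4)*(p - 2)*(p - 4)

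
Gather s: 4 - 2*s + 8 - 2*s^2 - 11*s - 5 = -2*s^2 - 13*s + 7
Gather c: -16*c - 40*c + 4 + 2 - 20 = -56*c - 14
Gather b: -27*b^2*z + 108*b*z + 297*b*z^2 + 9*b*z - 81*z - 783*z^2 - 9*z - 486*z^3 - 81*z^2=-27*b^2*z + b*(297*z^2 + 117*z) - 486*z^3 - 864*z^2 - 90*z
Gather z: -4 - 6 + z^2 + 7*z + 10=z^2 + 7*z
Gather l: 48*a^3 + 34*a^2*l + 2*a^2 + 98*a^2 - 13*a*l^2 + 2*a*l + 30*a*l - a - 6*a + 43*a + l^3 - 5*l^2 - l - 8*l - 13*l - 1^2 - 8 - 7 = 48*a^3 + 100*a^2 + 36*a + l^3 + l^2*(-13*a - 5) + l*(34*a^2 + 32*a - 22) - 16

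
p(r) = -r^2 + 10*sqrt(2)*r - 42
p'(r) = -2*r + 10*sqrt(2)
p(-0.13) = -43.86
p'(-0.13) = 14.40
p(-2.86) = -90.63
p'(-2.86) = 19.86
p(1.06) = -28.13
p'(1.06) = 12.02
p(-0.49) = -49.17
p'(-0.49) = 15.12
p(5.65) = 5.98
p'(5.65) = 2.84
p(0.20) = -39.21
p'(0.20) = 13.74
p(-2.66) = -86.69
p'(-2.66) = 19.46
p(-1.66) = -68.23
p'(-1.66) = 17.46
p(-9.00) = -250.28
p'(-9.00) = 32.14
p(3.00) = -8.57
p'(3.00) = 8.14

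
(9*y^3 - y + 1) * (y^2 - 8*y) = 9*y^5 - 72*y^4 - y^3 + 9*y^2 - 8*y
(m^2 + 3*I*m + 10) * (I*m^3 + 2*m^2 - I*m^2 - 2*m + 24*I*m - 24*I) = I*m^5 - m^4 - I*m^4 + m^3 + 40*I*m^3 - 52*m^2 - 40*I*m^2 + 52*m + 240*I*m - 240*I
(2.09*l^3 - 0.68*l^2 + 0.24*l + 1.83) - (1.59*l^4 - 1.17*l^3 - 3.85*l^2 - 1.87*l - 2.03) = -1.59*l^4 + 3.26*l^3 + 3.17*l^2 + 2.11*l + 3.86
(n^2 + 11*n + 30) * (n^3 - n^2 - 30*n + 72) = n^5 + 10*n^4 - 11*n^3 - 288*n^2 - 108*n + 2160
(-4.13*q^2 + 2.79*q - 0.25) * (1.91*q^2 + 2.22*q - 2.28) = -7.8883*q^4 - 3.8397*q^3 + 15.1327*q^2 - 6.9162*q + 0.57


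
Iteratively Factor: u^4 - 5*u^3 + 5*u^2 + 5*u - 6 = (u - 1)*(u^3 - 4*u^2 + u + 6) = (u - 1)*(u + 1)*(u^2 - 5*u + 6) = (u - 2)*(u - 1)*(u + 1)*(u - 3)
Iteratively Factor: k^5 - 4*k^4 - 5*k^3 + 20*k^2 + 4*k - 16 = (k + 1)*(k^4 - 5*k^3 + 20*k - 16) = (k - 4)*(k + 1)*(k^3 - k^2 - 4*k + 4) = (k - 4)*(k - 1)*(k + 1)*(k^2 - 4) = (k - 4)*(k - 1)*(k + 1)*(k + 2)*(k - 2)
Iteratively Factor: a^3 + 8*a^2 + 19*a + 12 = (a + 3)*(a^2 + 5*a + 4) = (a + 1)*(a + 3)*(a + 4)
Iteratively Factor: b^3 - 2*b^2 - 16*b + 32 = (b - 4)*(b^2 + 2*b - 8) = (b - 4)*(b - 2)*(b + 4)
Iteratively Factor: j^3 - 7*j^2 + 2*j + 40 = (j - 5)*(j^2 - 2*j - 8) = (j - 5)*(j - 4)*(j + 2)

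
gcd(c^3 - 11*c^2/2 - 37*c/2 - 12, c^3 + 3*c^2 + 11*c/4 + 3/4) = c^2 + 5*c/2 + 3/2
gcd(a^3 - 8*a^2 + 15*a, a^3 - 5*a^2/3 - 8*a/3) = a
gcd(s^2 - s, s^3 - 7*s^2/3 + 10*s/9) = s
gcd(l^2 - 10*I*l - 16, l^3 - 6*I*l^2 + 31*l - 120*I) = l - 8*I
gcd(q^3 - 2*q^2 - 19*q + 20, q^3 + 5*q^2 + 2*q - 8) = q^2 + 3*q - 4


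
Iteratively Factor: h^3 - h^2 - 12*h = (h + 3)*(h^2 - 4*h) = (h - 4)*(h + 3)*(h)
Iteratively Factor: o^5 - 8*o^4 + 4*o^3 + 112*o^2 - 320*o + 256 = (o - 4)*(o^4 - 4*o^3 - 12*o^2 + 64*o - 64) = (o - 4)^2*(o^3 - 12*o + 16) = (o - 4)^2*(o - 2)*(o^2 + 2*o - 8) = (o - 4)^2*(o - 2)*(o + 4)*(o - 2)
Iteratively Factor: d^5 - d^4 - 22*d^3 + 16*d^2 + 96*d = (d + 4)*(d^4 - 5*d^3 - 2*d^2 + 24*d) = (d - 4)*(d + 4)*(d^3 - d^2 - 6*d) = (d - 4)*(d - 3)*(d + 4)*(d^2 + 2*d) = (d - 4)*(d - 3)*(d + 2)*(d + 4)*(d)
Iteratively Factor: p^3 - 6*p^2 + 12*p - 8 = (p - 2)*(p^2 - 4*p + 4) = (p - 2)^2*(p - 2)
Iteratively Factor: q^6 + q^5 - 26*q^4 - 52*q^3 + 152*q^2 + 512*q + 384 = (q + 2)*(q^5 - q^4 - 24*q^3 - 4*q^2 + 160*q + 192) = (q - 4)*(q + 2)*(q^4 + 3*q^3 - 12*q^2 - 52*q - 48) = (q - 4)^2*(q + 2)*(q^3 + 7*q^2 + 16*q + 12) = (q - 4)^2*(q + 2)*(q + 3)*(q^2 + 4*q + 4) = (q - 4)^2*(q + 2)^2*(q + 3)*(q + 2)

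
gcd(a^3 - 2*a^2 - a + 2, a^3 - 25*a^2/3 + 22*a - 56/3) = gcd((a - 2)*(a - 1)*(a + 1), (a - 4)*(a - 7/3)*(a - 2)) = a - 2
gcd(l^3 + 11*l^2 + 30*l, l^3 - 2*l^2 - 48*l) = l^2 + 6*l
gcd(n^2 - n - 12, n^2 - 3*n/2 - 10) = n - 4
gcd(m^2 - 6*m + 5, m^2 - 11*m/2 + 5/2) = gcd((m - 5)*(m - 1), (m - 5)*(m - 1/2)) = m - 5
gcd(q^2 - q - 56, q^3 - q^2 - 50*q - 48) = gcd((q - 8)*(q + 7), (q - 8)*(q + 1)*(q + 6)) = q - 8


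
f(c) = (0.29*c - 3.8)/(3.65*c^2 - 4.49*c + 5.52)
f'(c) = (4.49 - 7.3*c)*(0.29*c - 3.8)/(3.65*c^2 - 4.49*c + 5.52)^2 + 0.29/(3.65*c^2 - 4.49*c + 5.52) = (-1.0585*c^2 + 27.74*c - 15.4612)/(13.3225*c^4 - 32.777*c^3 + 60.4561*c^2 - 49.5696*c + 30.4704)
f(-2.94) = -0.09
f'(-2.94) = -0.04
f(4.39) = -0.05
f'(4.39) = 0.03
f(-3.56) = -0.07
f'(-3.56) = -0.03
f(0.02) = -0.70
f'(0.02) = -0.51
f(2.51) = -0.18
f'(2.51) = 0.16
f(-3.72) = -0.07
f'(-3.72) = -0.03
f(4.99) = -0.03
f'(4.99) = 0.02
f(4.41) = -0.04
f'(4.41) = 0.03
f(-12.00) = -0.01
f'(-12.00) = -0.00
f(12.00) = -0.00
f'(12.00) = 0.00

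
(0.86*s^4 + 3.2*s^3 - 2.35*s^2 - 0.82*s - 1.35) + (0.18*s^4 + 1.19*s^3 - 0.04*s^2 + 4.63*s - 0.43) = 1.04*s^4 + 4.39*s^3 - 2.39*s^2 + 3.81*s - 1.78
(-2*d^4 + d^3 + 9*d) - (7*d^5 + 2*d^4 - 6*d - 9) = -7*d^5 - 4*d^4 + d^3 + 15*d + 9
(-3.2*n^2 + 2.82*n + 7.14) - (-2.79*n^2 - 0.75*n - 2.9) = -0.41*n^2 + 3.57*n + 10.04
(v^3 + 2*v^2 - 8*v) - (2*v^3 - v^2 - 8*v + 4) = -v^3 + 3*v^2 - 4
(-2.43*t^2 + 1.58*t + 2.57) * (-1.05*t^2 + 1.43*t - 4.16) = 2.5515*t^4 - 5.1339*t^3 + 9.6697*t^2 - 2.8977*t - 10.6912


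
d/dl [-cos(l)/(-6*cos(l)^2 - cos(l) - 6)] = -6*sin(l)^3/(6*cos(l)^2 + cos(l) + 6)^2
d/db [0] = 0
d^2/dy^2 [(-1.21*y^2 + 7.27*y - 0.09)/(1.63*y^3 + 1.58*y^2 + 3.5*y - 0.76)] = (-6.429698*y^6 + 115.893978*y^5 + 150.887796*y^4 - 57.964292*y^3 + 94.926348*y^2 + 48.723744*y + 34.857464)/(4.330747*y^9 + 12.593706*y^8 + 40.104846*y^7 + 51.96998*y^6 + 74.370876*y^5 + 26.358408*y^4 + 20.482664*y^3 - 25.192176*y^2 + 6.0648*y - 0.438976)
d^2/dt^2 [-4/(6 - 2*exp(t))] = 2*(exp(t) + 3)*exp(t)/(exp(t) - 3)^3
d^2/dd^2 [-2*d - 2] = 0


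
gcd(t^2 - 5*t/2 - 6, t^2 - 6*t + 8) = t - 4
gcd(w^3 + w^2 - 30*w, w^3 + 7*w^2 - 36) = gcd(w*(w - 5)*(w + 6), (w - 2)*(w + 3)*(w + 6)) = w + 6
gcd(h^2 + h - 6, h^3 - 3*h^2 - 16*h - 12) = 1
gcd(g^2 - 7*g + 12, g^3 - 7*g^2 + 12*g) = g^2 - 7*g + 12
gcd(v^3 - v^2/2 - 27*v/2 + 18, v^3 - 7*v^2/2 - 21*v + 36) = v^2 + 5*v/2 - 6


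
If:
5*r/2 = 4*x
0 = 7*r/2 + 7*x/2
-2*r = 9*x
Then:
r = 0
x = 0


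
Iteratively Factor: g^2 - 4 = (g + 2)*(g - 2)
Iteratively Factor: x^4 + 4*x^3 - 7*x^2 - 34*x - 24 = (x + 2)*(x^3 + 2*x^2 - 11*x - 12) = (x - 3)*(x + 2)*(x^2 + 5*x + 4) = (x - 3)*(x + 2)*(x + 4)*(x + 1)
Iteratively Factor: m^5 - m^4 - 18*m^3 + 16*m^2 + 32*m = (m - 2)*(m^4 + m^3 - 16*m^2 - 16*m) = (m - 2)*(m + 4)*(m^3 - 3*m^2 - 4*m) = (m - 2)*(m + 1)*(m + 4)*(m^2 - 4*m) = (m - 4)*(m - 2)*(m + 1)*(m + 4)*(m)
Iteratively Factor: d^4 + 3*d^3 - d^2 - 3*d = (d + 3)*(d^3 - d) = (d - 1)*(d + 3)*(d^2 + d) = d*(d - 1)*(d + 3)*(d + 1)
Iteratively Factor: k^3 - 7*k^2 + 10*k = (k - 5)*(k^2 - 2*k) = (k - 5)*(k - 2)*(k)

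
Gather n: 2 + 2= 4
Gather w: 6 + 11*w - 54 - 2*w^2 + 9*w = -2*w^2 + 20*w - 48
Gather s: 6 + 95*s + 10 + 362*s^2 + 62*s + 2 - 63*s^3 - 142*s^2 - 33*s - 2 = -63*s^3 + 220*s^2 + 124*s + 16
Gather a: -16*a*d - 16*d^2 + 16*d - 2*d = -16*a*d - 16*d^2 + 14*d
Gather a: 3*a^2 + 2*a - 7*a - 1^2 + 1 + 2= 3*a^2 - 5*a + 2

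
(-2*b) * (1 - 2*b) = 4*b^2 - 2*b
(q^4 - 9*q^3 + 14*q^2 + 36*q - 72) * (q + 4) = q^5 - 5*q^4 - 22*q^3 + 92*q^2 + 72*q - 288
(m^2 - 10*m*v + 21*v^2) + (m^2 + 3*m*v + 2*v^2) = 2*m^2 - 7*m*v + 23*v^2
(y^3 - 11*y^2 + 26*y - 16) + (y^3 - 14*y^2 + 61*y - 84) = 2*y^3 - 25*y^2 + 87*y - 100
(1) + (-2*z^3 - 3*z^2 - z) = -2*z^3 - 3*z^2 - z + 1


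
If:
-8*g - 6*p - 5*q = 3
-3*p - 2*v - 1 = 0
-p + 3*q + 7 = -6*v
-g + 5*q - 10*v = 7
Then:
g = -241/828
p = 73/276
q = -187/414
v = -165/184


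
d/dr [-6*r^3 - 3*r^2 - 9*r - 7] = -18*r^2 - 6*r - 9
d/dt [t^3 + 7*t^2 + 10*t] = 3*t^2 + 14*t + 10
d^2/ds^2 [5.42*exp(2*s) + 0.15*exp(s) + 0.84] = (21.68*exp(s) + 0.15)*exp(s)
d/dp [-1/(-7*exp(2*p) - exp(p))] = (-14*exp(p) - 1)*exp(-p)/(7*exp(p) + 1)^2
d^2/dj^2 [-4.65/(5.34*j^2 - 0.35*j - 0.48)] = (-265.19508*j^2 + 17.3817*j + 4.65*(10.68*j - 0.35)*(21.36*j - 0.7) + 23.83776)/(-5.34*j^2 + 0.35*j + 0.48)^3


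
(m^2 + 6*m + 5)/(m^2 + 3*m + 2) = (m + 5)/(m + 2)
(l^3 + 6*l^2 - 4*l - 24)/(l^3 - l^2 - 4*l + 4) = (l + 6)/(l - 1)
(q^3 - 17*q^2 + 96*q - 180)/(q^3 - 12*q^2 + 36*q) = (q - 5)/q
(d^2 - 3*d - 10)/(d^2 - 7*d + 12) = (d^2 - 3*d - 10)/(d^2 - 7*d + 12)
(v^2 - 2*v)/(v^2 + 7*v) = (v - 2)/(v + 7)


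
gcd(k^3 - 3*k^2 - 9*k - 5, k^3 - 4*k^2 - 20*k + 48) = 1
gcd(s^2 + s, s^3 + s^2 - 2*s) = s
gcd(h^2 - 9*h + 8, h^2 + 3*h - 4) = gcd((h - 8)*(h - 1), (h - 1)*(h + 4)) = h - 1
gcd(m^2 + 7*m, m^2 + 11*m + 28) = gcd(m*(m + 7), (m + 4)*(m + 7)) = m + 7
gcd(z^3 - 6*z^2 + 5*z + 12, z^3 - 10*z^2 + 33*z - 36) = z^2 - 7*z + 12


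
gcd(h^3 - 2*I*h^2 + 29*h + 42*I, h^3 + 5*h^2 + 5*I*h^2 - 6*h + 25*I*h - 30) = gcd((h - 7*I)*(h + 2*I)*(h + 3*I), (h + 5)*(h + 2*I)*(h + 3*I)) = h^2 + 5*I*h - 6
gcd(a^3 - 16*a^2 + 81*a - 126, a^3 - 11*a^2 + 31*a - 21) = a^2 - 10*a + 21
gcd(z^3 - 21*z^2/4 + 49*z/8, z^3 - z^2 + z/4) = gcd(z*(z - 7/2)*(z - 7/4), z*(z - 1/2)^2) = z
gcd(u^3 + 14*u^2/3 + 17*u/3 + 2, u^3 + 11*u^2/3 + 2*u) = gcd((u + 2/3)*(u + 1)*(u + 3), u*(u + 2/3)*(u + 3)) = u^2 + 11*u/3 + 2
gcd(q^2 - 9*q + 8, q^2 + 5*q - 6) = q - 1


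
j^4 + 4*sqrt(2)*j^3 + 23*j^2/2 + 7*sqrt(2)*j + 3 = (j + sqrt(2)/2)*(j + sqrt(2))^2*(j + 3*sqrt(2)/2)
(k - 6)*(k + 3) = k^2 - 3*k - 18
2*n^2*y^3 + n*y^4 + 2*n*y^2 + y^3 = y^2*(2*n + y)*(n*y + 1)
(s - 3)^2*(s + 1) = s^3 - 5*s^2 + 3*s + 9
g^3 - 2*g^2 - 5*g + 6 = (g - 3)*(g - 1)*(g + 2)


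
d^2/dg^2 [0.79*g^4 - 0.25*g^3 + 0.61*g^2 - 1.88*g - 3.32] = 9.48*g^2 - 1.5*g + 1.22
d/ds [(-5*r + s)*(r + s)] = -4*r + 2*s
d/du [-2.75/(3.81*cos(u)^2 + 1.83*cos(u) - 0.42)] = -(20.955*cos(u) + 5.0325)*sin(u)/(3.81*cos(u)^2 + 1.83*cos(u) - 0.42)^2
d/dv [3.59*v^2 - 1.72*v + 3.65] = 7.18*v - 1.72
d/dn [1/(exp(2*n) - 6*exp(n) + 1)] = 2*(3 - exp(n))*exp(n)/(exp(2*n) - 6*exp(n) + 1)^2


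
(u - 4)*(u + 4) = u^2 - 16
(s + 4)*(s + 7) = s^2 + 11*s + 28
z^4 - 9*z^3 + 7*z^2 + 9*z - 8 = (z - 8)*(z - 1)^2*(z + 1)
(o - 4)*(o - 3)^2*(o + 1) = o^4 - 9*o^3 + 23*o^2 - 3*o - 36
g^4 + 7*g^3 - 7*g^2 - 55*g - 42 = (g - 3)*(g + 1)*(g + 2)*(g + 7)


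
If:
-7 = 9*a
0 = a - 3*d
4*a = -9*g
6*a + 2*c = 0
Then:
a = -7/9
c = 7/3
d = -7/27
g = 28/81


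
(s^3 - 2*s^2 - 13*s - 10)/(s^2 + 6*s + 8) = (s^2 - 4*s - 5)/(s + 4)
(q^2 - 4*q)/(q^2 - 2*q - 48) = q*(4 - q)/(-q^2 + 2*q + 48)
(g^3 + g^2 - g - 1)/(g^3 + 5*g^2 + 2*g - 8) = (g^2 + 2*g + 1)/(g^2 + 6*g + 8)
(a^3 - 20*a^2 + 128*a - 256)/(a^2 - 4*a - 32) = (a^2 - 12*a + 32)/(a + 4)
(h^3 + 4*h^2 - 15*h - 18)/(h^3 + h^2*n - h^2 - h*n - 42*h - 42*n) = (h^2 - 2*h - 3)/(h^2 + h*n - 7*h - 7*n)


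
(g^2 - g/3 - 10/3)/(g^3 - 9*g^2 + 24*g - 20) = (g + 5/3)/(g^2 - 7*g + 10)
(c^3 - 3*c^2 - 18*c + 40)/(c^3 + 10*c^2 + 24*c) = (c^2 - 7*c + 10)/(c*(c + 6))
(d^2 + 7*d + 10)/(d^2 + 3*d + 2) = (d + 5)/(d + 1)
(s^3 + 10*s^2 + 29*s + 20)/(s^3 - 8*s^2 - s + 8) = (s^2 + 9*s + 20)/(s^2 - 9*s + 8)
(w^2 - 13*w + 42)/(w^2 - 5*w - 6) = (w - 7)/(w + 1)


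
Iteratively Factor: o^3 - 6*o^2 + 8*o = (o)*(o^2 - 6*o + 8) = o*(o - 2)*(o - 4)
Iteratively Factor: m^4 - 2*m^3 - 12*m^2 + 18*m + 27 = (m - 3)*(m^3 + m^2 - 9*m - 9) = (m - 3)^2*(m^2 + 4*m + 3) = (m - 3)^2*(m + 3)*(m + 1)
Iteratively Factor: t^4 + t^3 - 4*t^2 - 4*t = (t)*(t^3 + t^2 - 4*t - 4) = t*(t - 2)*(t^2 + 3*t + 2) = t*(t - 2)*(t + 1)*(t + 2)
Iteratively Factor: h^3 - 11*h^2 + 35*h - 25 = (h - 5)*(h^2 - 6*h + 5) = (h - 5)*(h - 1)*(h - 5)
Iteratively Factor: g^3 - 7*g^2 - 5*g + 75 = (g - 5)*(g^2 - 2*g - 15) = (g - 5)*(g + 3)*(g - 5)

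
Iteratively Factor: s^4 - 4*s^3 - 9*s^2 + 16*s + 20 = (s + 2)*(s^3 - 6*s^2 + 3*s + 10) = (s - 2)*(s + 2)*(s^2 - 4*s - 5) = (s - 5)*(s - 2)*(s + 2)*(s + 1)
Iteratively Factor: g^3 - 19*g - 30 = (g - 5)*(g^2 + 5*g + 6) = (g - 5)*(g + 2)*(g + 3)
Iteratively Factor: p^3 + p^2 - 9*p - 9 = (p + 1)*(p^2 - 9) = (p - 3)*(p + 1)*(p + 3)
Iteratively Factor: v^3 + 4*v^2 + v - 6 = (v - 1)*(v^2 + 5*v + 6) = (v - 1)*(v + 2)*(v + 3)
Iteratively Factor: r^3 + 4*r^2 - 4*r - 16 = (r - 2)*(r^2 + 6*r + 8) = (r - 2)*(r + 2)*(r + 4)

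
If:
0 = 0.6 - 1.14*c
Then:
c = 0.53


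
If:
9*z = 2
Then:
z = 2/9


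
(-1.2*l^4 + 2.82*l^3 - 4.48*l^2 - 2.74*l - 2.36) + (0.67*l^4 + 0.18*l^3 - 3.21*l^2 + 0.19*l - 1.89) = -0.53*l^4 + 3.0*l^3 - 7.69*l^2 - 2.55*l - 4.25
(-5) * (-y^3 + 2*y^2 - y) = 5*y^3 - 10*y^2 + 5*y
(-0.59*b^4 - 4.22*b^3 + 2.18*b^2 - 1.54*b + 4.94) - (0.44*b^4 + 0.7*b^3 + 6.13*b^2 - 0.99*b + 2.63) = -1.03*b^4 - 4.92*b^3 - 3.95*b^2 - 0.55*b + 2.31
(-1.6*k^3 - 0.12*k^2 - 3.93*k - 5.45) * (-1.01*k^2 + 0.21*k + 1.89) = 1.616*k^5 - 0.2148*k^4 + 0.9201*k^3 + 4.4524*k^2 - 8.5722*k - 10.3005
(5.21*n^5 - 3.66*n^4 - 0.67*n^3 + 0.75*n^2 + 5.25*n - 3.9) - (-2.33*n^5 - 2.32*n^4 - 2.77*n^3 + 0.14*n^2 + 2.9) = 7.54*n^5 - 1.34*n^4 + 2.1*n^3 + 0.61*n^2 + 5.25*n - 6.8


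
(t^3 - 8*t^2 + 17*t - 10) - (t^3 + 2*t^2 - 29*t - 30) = -10*t^2 + 46*t + 20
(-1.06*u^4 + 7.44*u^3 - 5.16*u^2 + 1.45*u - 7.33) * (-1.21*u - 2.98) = 1.2826*u^5 - 5.8436*u^4 - 15.9276*u^3 + 13.6223*u^2 + 4.5483*u + 21.8434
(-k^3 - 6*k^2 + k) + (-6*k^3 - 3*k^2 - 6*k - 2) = -7*k^3 - 9*k^2 - 5*k - 2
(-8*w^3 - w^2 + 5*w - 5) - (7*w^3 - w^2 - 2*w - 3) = -15*w^3 + 7*w - 2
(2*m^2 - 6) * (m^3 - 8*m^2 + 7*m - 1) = 2*m^5 - 16*m^4 + 8*m^3 + 46*m^2 - 42*m + 6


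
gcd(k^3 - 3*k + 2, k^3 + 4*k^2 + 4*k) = k + 2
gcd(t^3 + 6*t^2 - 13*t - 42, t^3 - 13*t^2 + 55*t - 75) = t - 3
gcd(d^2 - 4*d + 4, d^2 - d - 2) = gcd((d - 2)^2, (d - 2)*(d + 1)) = d - 2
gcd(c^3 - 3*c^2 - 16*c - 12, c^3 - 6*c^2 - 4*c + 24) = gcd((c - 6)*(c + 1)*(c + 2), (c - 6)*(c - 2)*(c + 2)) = c^2 - 4*c - 12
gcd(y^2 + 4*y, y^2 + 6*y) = y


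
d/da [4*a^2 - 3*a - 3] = 8*a - 3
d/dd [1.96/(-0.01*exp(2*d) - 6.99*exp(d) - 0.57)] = (0.0392*exp(d) + 13.7004)*exp(d)/(0.01*exp(2*d) + 6.99*exp(d) + 0.57)^2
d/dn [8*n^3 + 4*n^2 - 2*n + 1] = 24*n^2 + 8*n - 2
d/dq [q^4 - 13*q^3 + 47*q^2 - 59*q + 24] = 4*q^3 - 39*q^2 + 94*q - 59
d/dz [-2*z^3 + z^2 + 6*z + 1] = -6*z^2 + 2*z + 6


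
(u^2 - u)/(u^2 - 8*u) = (u - 1)/(u - 8)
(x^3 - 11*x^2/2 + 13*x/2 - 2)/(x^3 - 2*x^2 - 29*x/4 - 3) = 2*(2*x^2 - 3*x + 1)/(4*x^2 + 8*x + 3)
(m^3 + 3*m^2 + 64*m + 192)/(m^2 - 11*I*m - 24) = (m^2 + m*(3 + 8*I) + 24*I)/(m - 3*I)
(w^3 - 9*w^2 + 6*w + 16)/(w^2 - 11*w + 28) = (w^3 - 9*w^2 + 6*w + 16)/(w^2 - 11*w + 28)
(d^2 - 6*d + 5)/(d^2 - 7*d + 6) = (d - 5)/(d - 6)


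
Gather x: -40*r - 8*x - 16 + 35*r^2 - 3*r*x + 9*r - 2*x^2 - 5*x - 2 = 35*r^2 - 31*r - 2*x^2 + x*(-3*r - 13) - 18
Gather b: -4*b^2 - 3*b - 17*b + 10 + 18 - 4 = -4*b^2 - 20*b + 24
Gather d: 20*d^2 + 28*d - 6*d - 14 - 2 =20*d^2 + 22*d - 16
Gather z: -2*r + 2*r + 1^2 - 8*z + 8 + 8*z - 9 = 0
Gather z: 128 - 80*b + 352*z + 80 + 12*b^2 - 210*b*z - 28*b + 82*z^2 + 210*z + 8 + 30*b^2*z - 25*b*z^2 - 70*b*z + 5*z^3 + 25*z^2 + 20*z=12*b^2 - 108*b + 5*z^3 + z^2*(107 - 25*b) + z*(30*b^2 - 280*b + 582) + 216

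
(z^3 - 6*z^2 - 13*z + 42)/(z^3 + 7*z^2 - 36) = (z - 7)/(z + 6)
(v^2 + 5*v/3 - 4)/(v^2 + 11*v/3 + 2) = (3*v - 4)/(3*v + 2)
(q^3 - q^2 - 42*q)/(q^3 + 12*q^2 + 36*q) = (q - 7)/(q + 6)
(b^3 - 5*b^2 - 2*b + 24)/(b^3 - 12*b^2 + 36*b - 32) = (b^3 - 5*b^2 - 2*b + 24)/(b^3 - 12*b^2 + 36*b - 32)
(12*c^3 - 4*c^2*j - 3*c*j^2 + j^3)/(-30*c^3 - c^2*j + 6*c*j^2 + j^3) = (-6*c^2 - c*j + j^2)/(15*c^2 + 8*c*j + j^2)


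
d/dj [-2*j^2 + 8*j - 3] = 8 - 4*j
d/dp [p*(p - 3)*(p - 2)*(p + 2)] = 4*p^3 - 9*p^2 - 8*p + 12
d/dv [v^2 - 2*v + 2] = 2*v - 2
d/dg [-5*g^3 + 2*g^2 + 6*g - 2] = -15*g^2 + 4*g + 6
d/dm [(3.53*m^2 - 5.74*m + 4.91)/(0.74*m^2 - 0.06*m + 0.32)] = (4.0358*m^2 - 5.0076*m - 1.5422)/(0.5476*m^4 - 0.0888*m^3 + 0.4772*m^2 - 0.0384*m + 0.1024)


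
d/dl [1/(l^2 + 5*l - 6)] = (-2*l - 5)/(l^2 + 5*l - 6)^2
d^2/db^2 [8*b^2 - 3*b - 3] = 16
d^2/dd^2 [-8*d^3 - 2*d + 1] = -48*d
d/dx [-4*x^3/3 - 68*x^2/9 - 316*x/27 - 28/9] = -4*x^2 - 136*x/9 - 316/27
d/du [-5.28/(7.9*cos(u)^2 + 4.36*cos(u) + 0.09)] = -(83.424*cos(u) + 23.0208)*sin(u)/(7.9*cos(u)^2 + 4.36*cos(u) + 0.09)^2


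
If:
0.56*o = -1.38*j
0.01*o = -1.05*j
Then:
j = 0.00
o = 0.00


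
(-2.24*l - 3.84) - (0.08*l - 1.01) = -2.32*l - 2.83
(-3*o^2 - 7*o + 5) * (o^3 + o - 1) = -3*o^5 - 7*o^4 + 2*o^3 - 4*o^2 + 12*o - 5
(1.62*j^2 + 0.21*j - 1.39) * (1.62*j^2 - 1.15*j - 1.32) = 2.6244*j^4 - 1.5228*j^3 - 4.6317*j^2 + 1.3213*j + 1.8348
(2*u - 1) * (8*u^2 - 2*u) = 16*u^3 - 12*u^2 + 2*u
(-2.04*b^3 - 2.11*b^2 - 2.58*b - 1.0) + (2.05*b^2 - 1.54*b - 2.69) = -2.04*b^3 - 0.0600000000000001*b^2 - 4.12*b - 3.69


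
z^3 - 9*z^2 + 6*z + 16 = (z - 8)*(z - 2)*(z + 1)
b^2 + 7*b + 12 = (b + 3)*(b + 4)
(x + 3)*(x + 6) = x^2 + 9*x + 18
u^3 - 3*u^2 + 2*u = u*(u - 2)*(u - 1)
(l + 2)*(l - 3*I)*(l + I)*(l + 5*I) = l^4 + 2*l^3 + 3*I*l^3 + 13*l^2 + 6*I*l^2 + 26*l + 15*I*l + 30*I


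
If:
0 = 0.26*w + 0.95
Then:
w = -3.65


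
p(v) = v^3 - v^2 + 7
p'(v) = 3*v^2 - 2*v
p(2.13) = 12.13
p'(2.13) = 9.35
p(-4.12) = -79.91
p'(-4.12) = 59.16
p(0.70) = 6.85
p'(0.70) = 0.07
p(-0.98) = 5.10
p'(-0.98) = 4.84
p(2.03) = 11.24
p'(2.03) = 8.30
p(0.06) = 7.00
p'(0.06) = -0.11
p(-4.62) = -112.96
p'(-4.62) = 73.27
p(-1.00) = 5.00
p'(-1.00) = 5.00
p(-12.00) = -1865.00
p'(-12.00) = 456.00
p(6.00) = 187.00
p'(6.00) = 96.00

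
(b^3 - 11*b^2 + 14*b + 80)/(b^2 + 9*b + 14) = (b^2 - 13*b + 40)/(b + 7)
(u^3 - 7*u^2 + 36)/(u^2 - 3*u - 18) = (u^2 - u - 6)/(u + 3)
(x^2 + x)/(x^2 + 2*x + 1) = x/(x + 1)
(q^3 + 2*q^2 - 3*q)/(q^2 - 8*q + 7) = q*(q + 3)/(q - 7)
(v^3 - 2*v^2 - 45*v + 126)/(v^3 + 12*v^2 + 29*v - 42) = (v^2 - 9*v + 18)/(v^2 + 5*v - 6)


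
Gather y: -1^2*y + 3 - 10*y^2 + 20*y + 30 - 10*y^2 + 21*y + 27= -20*y^2 + 40*y + 60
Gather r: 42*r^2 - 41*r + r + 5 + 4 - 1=42*r^2 - 40*r + 8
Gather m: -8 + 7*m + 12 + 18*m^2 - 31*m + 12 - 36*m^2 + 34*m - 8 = -18*m^2 + 10*m + 8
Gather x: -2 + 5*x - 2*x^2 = -2*x^2 + 5*x - 2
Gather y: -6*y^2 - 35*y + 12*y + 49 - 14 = -6*y^2 - 23*y + 35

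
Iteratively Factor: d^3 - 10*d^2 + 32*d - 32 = (d - 4)*(d^2 - 6*d + 8) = (d - 4)*(d - 2)*(d - 4)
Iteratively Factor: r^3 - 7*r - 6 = (r + 1)*(r^2 - r - 6) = (r - 3)*(r + 1)*(r + 2)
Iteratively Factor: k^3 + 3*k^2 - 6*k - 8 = (k - 2)*(k^2 + 5*k + 4) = (k - 2)*(k + 1)*(k + 4)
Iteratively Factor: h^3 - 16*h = (h)*(h^2 - 16) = h*(h + 4)*(h - 4)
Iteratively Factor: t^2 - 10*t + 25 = (t - 5)*(t - 5)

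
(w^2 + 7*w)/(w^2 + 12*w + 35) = w/(w + 5)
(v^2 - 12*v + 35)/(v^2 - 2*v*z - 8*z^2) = (-v^2 + 12*v - 35)/(-v^2 + 2*v*z + 8*z^2)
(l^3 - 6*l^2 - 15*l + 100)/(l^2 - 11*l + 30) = (l^2 - l - 20)/(l - 6)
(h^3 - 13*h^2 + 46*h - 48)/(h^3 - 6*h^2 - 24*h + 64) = (h - 3)/(h + 4)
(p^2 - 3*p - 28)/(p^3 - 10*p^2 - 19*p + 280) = (p + 4)/(p^2 - 3*p - 40)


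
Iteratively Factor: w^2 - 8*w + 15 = (w - 3)*(w - 5)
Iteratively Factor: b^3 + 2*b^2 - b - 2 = (b + 1)*(b^2 + b - 2) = (b + 1)*(b + 2)*(b - 1)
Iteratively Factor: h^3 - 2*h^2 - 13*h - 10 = (h + 1)*(h^2 - 3*h - 10) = (h - 5)*(h + 1)*(h + 2)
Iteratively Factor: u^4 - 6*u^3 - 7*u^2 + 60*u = (u + 3)*(u^3 - 9*u^2 + 20*u) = u*(u + 3)*(u^2 - 9*u + 20) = u*(u - 4)*(u + 3)*(u - 5)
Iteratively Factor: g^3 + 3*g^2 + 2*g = (g + 1)*(g^2 + 2*g) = g*(g + 1)*(g + 2)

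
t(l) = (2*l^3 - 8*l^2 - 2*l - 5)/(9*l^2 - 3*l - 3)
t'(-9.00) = 0.22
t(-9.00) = -2.78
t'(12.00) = 0.23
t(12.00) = 1.81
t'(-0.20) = -8.53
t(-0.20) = 2.42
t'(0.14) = 1.02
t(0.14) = 1.67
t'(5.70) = 0.25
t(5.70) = 0.35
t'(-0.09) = -3.00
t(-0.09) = 1.84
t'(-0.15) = -5.28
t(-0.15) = 2.08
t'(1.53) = 1.73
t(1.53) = -1.46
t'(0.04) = -0.36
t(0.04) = 1.64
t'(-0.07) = -2.46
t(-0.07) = 1.78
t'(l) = (3 - 18*l)*(2*l^3 - 8*l^2 - 2*l - 5)/(9*l^2 - 3*l - 3)^2 + (6*l^2 - 16*l - 2)/(9*l^2 - 3*l - 3) = (6*l^4 - 4*l^3 + 8*l^2 + 46*l - 3)/(3*(9*l^4 - 6*l^3 - 5*l^2 + 2*l + 1))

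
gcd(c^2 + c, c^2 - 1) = c + 1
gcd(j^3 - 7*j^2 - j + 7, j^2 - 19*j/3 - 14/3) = j - 7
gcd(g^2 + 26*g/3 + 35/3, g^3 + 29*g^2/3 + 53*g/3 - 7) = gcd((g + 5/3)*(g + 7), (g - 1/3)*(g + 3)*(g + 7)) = g + 7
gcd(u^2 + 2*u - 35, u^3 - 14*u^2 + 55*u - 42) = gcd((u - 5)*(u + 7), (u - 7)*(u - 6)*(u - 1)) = 1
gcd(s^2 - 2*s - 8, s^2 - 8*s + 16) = s - 4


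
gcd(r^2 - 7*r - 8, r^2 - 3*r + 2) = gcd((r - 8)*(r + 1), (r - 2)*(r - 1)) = 1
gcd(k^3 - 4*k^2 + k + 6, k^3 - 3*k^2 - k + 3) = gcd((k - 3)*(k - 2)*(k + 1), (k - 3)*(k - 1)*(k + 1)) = k^2 - 2*k - 3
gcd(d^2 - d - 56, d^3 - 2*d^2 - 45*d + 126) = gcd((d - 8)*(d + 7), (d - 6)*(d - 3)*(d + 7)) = d + 7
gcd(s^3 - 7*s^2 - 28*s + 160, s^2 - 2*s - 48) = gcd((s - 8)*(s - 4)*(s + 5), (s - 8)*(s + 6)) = s - 8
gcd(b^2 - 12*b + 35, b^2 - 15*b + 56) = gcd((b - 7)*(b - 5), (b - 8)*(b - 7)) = b - 7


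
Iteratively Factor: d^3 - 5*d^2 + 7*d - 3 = (d - 1)*(d^2 - 4*d + 3) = (d - 1)^2*(d - 3)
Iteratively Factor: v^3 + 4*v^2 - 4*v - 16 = (v - 2)*(v^2 + 6*v + 8) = (v - 2)*(v + 2)*(v + 4)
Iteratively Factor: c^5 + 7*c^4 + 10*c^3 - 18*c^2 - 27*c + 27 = (c + 3)*(c^4 + 4*c^3 - 2*c^2 - 12*c + 9) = (c - 1)*(c + 3)*(c^3 + 5*c^2 + 3*c - 9) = (c - 1)^2*(c + 3)*(c^2 + 6*c + 9) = (c - 1)^2*(c + 3)^2*(c + 3)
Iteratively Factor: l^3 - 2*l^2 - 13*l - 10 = (l - 5)*(l^2 + 3*l + 2) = (l - 5)*(l + 2)*(l + 1)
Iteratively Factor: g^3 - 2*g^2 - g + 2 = (g - 1)*(g^2 - g - 2) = (g - 2)*(g - 1)*(g + 1)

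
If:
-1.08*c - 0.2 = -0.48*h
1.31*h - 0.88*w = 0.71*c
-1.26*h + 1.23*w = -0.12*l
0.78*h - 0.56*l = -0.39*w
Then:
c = -0.41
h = -0.50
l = -0.99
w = -0.42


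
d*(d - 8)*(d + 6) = d^3 - 2*d^2 - 48*d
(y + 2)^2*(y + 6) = y^3 + 10*y^2 + 28*y + 24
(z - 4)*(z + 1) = z^2 - 3*z - 4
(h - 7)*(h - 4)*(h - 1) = h^3 - 12*h^2 + 39*h - 28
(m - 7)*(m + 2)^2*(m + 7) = m^4 + 4*m^3 - 45*m^2 - 196*m - 196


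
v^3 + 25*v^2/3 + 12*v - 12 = (v - 2/3)*(v + 3)*(v + 6)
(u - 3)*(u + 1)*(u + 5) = u^3 + 3*u^2 - 13*u - 15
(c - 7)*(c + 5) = c^2 - 2*c - 35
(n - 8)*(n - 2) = n^2 - 10*n + 16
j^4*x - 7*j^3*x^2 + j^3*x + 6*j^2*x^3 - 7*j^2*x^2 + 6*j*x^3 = j*(j - 6*x)*(j - x)*(j*x + x)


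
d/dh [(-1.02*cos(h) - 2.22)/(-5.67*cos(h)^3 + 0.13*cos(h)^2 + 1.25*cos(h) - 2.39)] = (11.5668*cos(h)^3 + 37.6296*cos(h)^2 - 0.5772*cos(h) - 5.2128)*sin(h)/(32.1489*cos(h)^6 - 1.4742*cos(h)^5 - 14.1581*cos(h)^4 + 27.4276*cos(h)^3 + 0.9411*cos(h)^2 - 5.975*cos(h) + 5.7121)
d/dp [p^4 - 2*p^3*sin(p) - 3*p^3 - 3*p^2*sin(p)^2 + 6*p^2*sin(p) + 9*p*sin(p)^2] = -2*p^3*cos(p) + 4*p^3 - 3*p^2*sin(2*p) + 6*sqrt(2)*p^2*cos(p + pi/4) - 9*p^2 + 12*p*sin(p) + 9*p*sin(2*p) + 3*p*cos(2*p) - 3*p - 9*cos(2*p)/2 + 9/2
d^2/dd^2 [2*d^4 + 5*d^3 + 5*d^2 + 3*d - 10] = 24*d^2 + 30*d + 10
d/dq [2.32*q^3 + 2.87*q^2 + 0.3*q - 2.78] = 6.96*q^2 + 5.74*q + 0.3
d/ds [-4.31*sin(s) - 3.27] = -4.31*cos(s)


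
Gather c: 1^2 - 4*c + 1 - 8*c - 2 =-12*c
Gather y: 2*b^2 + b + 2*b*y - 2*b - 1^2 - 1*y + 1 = 2*b^2 - b + y*(2*b - 1)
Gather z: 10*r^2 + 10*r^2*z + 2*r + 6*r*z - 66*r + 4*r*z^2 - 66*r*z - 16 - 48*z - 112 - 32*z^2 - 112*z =10*r^2 - 64*r + z^2*(4*r - 32) + z*(10*r^2 - 60*r - 160) - 128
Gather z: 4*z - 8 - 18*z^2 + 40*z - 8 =-18*z^2 + 44*z - 16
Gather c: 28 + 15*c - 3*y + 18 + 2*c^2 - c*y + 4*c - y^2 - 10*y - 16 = 2*c^2 + c*(19 - y) - y^2 - 13*y + 30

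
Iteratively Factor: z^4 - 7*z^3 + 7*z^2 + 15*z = (z - 5)*(z^3 - 2*z^2 - 3*z) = z*(z - 5)*(z^2 - 2*z - 3) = z*(z - 5)*(z + 1)*(z - 3)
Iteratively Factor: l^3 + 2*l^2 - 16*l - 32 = (l - 4)*(l^2 + 6*l + 8) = (l - 4)*(l + 4)*(l + 2)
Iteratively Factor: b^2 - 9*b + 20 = (b - 4)*(b - 5)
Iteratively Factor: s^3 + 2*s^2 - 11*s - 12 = (s + 1)*(s^2 + s - 12) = (s - 3)*(s + 1)*(s + 4)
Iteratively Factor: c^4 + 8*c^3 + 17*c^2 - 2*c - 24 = (c + 2)*(c^3 + 6*c^2 + 5*c - 12) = (c + 2)*(c + 3)*(c^2 + 3*c - 4) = (c + 2)*(c + 3)*(c + 4)*(c - 1)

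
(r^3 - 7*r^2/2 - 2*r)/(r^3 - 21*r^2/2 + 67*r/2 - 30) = r*(2*r + 1)/(2*r^2 - 13*r + 15)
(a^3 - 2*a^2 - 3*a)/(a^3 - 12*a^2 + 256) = a*(a^2 - 2*a - 3)/(a^3 - 12*a^2 + 256)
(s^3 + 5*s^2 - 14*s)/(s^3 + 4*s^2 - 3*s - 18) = s*(s + 7)/(s^2 + 6*s + 9)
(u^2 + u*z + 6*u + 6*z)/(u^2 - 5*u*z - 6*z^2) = (-u - 6)/(-u + 6*z)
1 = 1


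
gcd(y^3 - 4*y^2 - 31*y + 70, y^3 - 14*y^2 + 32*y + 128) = 1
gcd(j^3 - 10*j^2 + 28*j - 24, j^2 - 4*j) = 1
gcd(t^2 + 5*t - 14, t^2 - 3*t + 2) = t - 2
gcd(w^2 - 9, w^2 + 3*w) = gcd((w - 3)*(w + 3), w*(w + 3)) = w + 3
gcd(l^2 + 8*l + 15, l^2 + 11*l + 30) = l + 5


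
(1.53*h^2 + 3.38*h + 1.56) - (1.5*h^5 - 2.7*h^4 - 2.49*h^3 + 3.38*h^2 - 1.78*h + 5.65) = -1.5*h^5 + 2.7*h^4 + 2.49*h^3 - 1.85*h^2 + 5.16*h - 4.09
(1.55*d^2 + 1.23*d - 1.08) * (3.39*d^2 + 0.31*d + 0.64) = 5.2545*d^4 + 4.6502*d^3 - 2.2879*d^2 + 0.4524*d - 0.6912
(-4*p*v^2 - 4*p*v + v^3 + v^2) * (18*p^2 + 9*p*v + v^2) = -72*p^3*v^2 - 72*p^3*v - 18*p^2*v^3 - 18*p^2*v^2 + 5*p*v^4 + 5*p*v^3 + v^5 + v^4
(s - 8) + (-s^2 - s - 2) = -s^2 - 10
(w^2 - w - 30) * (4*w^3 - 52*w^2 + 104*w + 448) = 4*w^5 - 56*w^4 + 36*w^3 + 1904*w^2 - 3568*w - 13440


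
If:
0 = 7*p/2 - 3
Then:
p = 6/7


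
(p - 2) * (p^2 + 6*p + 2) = p^3 + 4*p^2 - 10*p - 4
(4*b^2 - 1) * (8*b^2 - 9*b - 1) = 32*b^4 - 36*b^3 - 12*b^2 + 9*b + 1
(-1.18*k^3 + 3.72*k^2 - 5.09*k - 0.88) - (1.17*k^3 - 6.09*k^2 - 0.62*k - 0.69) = -2.35*k^3 + 9.81*k^2 - 4.47*k - 0.19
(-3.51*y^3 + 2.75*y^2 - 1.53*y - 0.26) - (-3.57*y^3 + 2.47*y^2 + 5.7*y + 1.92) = 0.0600000000000001*y^3 + 0.28*y^2 - 7.23*y - 2.18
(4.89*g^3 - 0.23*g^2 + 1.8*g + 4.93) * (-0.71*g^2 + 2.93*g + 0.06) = -3.4719*g^5 + 14.491*g^4 - 1.6585*g^3 + 1.7599*g^2 + 14.5529*g + 0.2958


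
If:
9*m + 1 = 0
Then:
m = -1/9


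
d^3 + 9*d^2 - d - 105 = (d - 3)*(d + 5)*(d + 7)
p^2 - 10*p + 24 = (p - 6)*(p - 4)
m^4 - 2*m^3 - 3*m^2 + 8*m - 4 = (m - 2)*(m - 1)^2*(m + 2)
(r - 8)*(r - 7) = r^2 - 15*r + 56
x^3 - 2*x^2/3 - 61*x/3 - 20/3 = (x - 5)*(x + 1/3)*(x + 4)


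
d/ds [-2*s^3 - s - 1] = -6*s^2 - 1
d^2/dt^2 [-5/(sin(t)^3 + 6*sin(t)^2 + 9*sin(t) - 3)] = 15*(3*sin(t)^6 + 22*sin(t)^5 + 50*sin(t)^4 + 31*sin(t)^3 - 39*sin(t)^2 - 105*sin(t) - 66)/(sin(t)^3 + 6*sin(t)^2 + 9*sin(t) - 3)^3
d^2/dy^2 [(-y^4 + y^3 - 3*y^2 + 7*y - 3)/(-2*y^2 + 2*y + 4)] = (y^6 - 3*y^5 - 3*y^4 + 9*y^3 + 45*y^2 - 63*y + 35)/(y^6 - 3*y^5 - 3*y^4 + 11*y^3 + 6*y^2 - 12*y - 8)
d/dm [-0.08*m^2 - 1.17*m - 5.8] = -0.16*m - 1.17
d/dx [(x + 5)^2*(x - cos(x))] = (x + 5)*(2*x + (x + 5)*(sin(x) + 1) - 2*cos(x))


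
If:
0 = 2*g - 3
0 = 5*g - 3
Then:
No Solution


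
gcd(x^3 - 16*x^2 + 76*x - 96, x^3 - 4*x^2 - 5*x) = 1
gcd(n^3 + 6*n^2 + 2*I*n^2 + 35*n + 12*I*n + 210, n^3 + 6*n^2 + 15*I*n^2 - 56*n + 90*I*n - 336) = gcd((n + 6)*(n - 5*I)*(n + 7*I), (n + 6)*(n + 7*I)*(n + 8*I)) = n^2 + n*(6 + 7*I) + 42*I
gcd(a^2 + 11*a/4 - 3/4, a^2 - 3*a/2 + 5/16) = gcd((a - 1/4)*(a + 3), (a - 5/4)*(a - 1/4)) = a - 1/4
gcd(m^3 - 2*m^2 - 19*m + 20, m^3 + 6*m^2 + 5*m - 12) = m^2 + 3*m - 4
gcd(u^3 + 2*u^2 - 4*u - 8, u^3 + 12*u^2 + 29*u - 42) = 1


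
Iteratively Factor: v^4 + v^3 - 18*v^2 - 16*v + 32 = (v - 1)*(v^3 + 2*v^2 - 16*v - 32) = (v - 1)*(v + 4)*(v^2 - 2*v - 8) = (v - 4)*(v - 1)*(v + 4)*(v + 2)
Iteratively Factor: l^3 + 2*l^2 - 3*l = (l - 1)*(l^2 + 3*l) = (l - 1)*(l + 3)*(l)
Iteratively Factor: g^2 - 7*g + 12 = (g - 3)*(g - 4)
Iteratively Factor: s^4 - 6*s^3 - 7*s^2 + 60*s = (s - 5)*(s^3 - s^2 - 12*s) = s*(s - 5)*(s^2 - s - 12) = s*(s - 5)*(s + 3)*(s - 4)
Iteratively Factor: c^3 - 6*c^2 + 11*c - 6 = (c - 3)*(c^2 - 3*c + 2) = (c - 3)*(c - 2)*(c - 1)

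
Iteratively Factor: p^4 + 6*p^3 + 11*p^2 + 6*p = (p + 3)*(p^3 + 3*p^2 + 2*p) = (p + 2)*(p + 3)*(p^2 + p) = (p + 1)*(p + 2)*(p + 3)*(p)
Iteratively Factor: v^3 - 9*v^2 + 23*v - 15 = (v - 1)*(v^2 - 8*v + 15) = (v - 3)*(v - 1)*(v - 5)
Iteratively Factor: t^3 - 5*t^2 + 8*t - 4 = (t - 2)*(t^2 - 3*t + 2) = (t - 2)^2*(t - 1)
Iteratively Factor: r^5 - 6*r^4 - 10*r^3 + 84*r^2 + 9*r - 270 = (r + 2)*(r^4 - 8*r^3 + 6*r^2 + 72*r - 135) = (r + 2)*(r + 3)*(r^3 - 11*r^2 + 39*r - 45) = (r - 3)*(r + 2)*(r + 3)*(r^2 - 8*r + 15) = (r - 5)*(r - 3)*(r + 2)*(r + 3)*(r - 3)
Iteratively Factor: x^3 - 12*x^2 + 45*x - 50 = (x - 5)*(x^2 - 7*x + 10) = (x - 5)^2*(x - 2)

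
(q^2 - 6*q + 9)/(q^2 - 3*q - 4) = (-q^2 + 6*q - 9)/(-q^2 + 3*q + 4)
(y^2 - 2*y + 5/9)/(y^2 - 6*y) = (y^2 - 2*y + 5/9)/(y*(y - 6))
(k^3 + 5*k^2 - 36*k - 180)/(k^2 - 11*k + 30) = (k^2 + 11*k + 30)/(k - 5)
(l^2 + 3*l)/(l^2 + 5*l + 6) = l/(l + 2)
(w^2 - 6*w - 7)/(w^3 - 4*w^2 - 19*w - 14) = 1/(w + 2)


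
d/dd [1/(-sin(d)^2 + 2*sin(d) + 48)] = 2*(sin(d) - 1)*cos(d)/((sin(d) - 8)^2*(sin(d) + 6)^2)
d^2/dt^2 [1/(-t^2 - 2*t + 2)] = 2*(t^2 + 2*t - 4*(t + 1)^2 - 2)/(t^2 + 2*t - 2)^3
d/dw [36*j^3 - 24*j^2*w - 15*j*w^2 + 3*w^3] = -24*j^2 - 30*j*w + 9*w^2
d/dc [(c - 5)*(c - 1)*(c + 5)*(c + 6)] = 4*c^3 + 15*c^2 - 62*c - 125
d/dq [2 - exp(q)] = -exp(q)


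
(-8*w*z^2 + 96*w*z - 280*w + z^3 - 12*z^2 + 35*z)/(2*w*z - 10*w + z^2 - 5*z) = (-8*w*z + 56*w + z^2 - 7*z)/(2*w + z)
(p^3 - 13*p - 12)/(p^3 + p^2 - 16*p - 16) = (p + 3)/(p + 4)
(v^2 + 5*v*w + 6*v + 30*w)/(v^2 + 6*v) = (v + 5*w)/v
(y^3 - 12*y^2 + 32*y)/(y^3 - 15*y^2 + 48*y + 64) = y*(y - 4)/(y^2 - 7*y - 8)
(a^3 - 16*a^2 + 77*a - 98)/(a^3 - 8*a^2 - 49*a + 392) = (a^2 - 9*a + 14)/(a^2 - a - 56)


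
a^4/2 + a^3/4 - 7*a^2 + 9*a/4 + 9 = (a/2 + 1/2)*(a - 3)*(a - 3/2)*(a + 4)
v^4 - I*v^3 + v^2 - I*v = v*(v - I)^2*(v + I)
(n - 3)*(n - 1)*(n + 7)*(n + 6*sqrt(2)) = n^4 + 3*n^3 + 6*sqrt(2)*n^3 - 25*n^2 + 18*sqrt(2)*n^2 - 150*sqrt(2)*n + 21*n + 126*sqrt(2)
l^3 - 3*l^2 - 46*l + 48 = (l - 8)*(l - 1)*(l + 6)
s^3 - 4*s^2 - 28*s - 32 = (s - 8)*(s + 2)^2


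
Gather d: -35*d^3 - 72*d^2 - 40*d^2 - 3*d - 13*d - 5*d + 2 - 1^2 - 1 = -35*d^3 - 112*d^2 - 21*d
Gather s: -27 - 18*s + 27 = -18*s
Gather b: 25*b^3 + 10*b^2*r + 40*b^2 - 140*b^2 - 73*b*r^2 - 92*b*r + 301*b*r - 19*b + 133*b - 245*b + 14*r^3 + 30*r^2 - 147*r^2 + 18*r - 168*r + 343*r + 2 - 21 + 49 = 25*b^3 + b^2*(10*r - 100) + b*(-73*r^2 + 209*r - 131) + 14*r^3 - 117*r^2 + 193*r + 30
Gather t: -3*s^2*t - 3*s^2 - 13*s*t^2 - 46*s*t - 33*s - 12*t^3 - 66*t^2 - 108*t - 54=-3*s^2 - 33*s - 12*t^3 + t^2*(-13*s - 66) + t*(-3*s^2 - 46*s - 108) - 54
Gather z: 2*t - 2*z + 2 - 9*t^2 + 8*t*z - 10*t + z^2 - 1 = -9*t^2 - 8*t + z^2 + z*(8*t - 2) + 1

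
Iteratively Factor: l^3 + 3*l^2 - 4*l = (l + 4)*(l^2 - l) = (l - 1)*(l + 4)*(l)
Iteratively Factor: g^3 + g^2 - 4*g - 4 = (g + 1)*(g^2 - 4) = (g + 1)*(g + 2)*(g - 2)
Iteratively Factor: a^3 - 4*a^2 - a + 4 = (a + 1)*(a^2 - 5*a + 4) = (a - 4)*(a + 1)*(a - 1)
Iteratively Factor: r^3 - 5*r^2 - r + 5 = (r + 1)*(r^2 - 6*r + 5) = (r - 1)*(r + 1)*(r - 5)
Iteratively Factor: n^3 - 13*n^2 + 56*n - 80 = (n - 5)*(n^2 - 8*n + 16) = (n - 5)*(n - 4)*(n - 4)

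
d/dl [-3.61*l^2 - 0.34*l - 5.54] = -7.22*l - 0.34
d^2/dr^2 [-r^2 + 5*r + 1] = -2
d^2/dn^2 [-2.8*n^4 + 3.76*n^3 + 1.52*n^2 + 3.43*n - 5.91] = -33.6*n^2 + 22.56*n + 3.04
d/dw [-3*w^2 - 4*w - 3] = -6*w - 4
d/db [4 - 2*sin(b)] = -2*cos(b)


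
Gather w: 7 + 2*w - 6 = 2*w + 1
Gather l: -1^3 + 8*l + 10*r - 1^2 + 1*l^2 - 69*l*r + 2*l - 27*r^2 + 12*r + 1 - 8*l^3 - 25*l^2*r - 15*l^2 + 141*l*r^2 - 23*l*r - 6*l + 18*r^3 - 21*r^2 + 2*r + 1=-8*l^3 + l^2*(-25*r - 14) + l*(141*r^2 - 92*r + 4) + 18*r^3 - 48*r^2 + 24*r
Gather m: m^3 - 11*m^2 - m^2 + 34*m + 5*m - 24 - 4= m^3 - 12*m^2 + 39*m - 28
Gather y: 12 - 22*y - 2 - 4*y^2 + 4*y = -4*y^2 - 18*y + 10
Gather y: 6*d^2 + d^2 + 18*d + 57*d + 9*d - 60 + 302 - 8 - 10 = 7*d^2 + 84*d + 224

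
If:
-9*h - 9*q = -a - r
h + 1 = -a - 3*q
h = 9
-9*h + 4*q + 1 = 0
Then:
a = -70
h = 9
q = 20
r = 331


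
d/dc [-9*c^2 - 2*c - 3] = -18*c - 2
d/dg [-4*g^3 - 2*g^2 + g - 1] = -12*g^2 - 4*g + 1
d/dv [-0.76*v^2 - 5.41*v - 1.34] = -1.52*v - 5.41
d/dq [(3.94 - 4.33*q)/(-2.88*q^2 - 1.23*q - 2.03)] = (-12.4704*q^2 + 22.6944*q + 13.6361)/(8.2944*q^4 + 7.0848*q^3 + 13.2057*q^2 + 4.9938*q + 4.1209)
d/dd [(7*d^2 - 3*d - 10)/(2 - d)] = (-7*d^2 + 28*d - 16)/(d^2 - 4*d + 4)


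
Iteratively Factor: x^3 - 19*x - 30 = (x + 2)*(x^2 - 2*x - 15) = (x - 5)*(x + 2)*(x + 3)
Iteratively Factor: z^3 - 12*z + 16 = (z - 2)*(z^2 + 2*z - 8) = (z - 2)^2*(z + 4)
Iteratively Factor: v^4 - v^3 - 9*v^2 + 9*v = (v)*(v^3 - v^2 - 9*v + 9) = v*(v + 3)*(v^2 - 4*v + 3) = v*(v - 3)*(v + 3)*(v - 1)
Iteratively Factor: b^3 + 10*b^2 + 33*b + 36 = (b + 4)*(b^2 + 6*b + 9) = (b + 3)*(b + 4)*(b + 3)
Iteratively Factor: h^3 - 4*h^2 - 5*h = (h)*(h^2 - 4*h - 5) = h*(h + 1)*(h - 5)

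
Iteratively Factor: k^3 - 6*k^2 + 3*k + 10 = (k - 2)*(k^2 - 4*k - 5) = (k - 2)*(k + 1)*(k - 5)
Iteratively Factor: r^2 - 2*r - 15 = (r - 5)*(r + 3)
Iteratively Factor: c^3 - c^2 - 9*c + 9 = (c + 3)*(c^2 - 4*c + 3) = (c - 1)*(c + 3)*(c - 3)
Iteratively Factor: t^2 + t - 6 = (t - 2)*(t + 3)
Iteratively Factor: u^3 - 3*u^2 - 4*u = (u - 4)*(u^2 + u) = (u - 4)*(u + 1)*(u)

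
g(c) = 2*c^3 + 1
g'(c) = 6*c^2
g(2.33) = 26.30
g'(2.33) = 32.57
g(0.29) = 1.05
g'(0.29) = 0.50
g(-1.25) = -2.91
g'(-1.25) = 9.38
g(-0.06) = 1.00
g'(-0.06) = 0.02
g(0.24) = 1.03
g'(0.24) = 0.35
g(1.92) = 15.16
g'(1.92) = 22.12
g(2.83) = 46.33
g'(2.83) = 48.05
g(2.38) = 27.96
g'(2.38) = 33.99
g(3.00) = 55.00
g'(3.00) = 54.00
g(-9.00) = -1457.00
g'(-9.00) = 486.00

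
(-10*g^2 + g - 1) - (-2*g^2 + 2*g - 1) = -8*g^2 - g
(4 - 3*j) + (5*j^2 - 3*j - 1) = 5*j^2 - 6*j + 3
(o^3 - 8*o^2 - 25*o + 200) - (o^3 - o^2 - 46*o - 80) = -7*o^2 + 21*o + 280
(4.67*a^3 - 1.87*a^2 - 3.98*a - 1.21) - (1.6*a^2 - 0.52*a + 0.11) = 4.67*a^3 - 3.47*a^2 - 3.46*a - 1.32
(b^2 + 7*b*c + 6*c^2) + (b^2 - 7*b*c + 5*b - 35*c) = 2*b^2 + 5*b + 6*c^2 - 35*c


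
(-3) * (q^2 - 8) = 24 - 3*q^2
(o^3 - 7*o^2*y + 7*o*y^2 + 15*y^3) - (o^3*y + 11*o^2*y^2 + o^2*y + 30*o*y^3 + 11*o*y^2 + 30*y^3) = -o^3*y + o^3 - 11*o^2*y^2 - 8*o^2*y - 30*o*y^3 - 4*o*y^2 - 15*y^3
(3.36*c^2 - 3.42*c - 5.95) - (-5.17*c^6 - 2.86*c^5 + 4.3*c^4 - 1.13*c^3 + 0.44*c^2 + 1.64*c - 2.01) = 5.17*c^6 + 2.86*c^5 - 4.3*c^4 + 1.13*c^3 + 2.92*c^2 - 5.06*c - 3.94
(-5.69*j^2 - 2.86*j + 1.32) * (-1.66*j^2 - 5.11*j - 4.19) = 9.4454*j^4 + 33.8235*j^3 + 36.2645*j^2 + 5.2382*j - 5.5308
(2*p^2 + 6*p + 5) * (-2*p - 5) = -4*p^3 - 22*p^2 - 40*p - 25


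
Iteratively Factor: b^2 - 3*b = (b)*(b - 3)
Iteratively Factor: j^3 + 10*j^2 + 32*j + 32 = (j + 4)*(j^2 + 6*j + 8) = (j + 4)^2*(j + 2)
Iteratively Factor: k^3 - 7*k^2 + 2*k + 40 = (k - 4)*(k^2 - 3*k - 10) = (k - 5)*(k - 4)*(k + 2)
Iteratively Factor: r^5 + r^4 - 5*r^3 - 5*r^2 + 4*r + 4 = (r + 2)*(r^4 - r^3 - 3*r^2 + r + 2) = (r + 1)*(r + 2)*(r^3 - 2*r^2 - r + 2) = (r - 1)*(r + 1)*(r + 2)*(r^2 - r - 2) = (r - 2)*(r - 1)*(r + 1)*(r + 2)*(r + 1)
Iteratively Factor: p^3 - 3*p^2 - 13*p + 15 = (p + 3)*(p^2 - 6*p + 5) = (p - 5)*(p + 3)*(p - 1)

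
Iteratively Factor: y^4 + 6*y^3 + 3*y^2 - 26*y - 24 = (y + 4)*(y^3 + 2*y^2 - 5*y - 6) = (y + 1)*(y + 4)*(y^2 + y - 6) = (y - 2)*(y + 1)*(y + 4)*(y + 3)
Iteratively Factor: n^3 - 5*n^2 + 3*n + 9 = (n - 3)*(n^2 - 2*n - 3) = (n - 3)*(n + 1)*(n - 3)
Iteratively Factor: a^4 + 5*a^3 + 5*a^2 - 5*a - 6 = (a + 1)*(a^3 + 4*a^2 + a - 6) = (a + 1)*(a + 2)*(a^2 + 2*a - 3) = (a - 1)*(a + 1)*(a + 2)*(a + 3)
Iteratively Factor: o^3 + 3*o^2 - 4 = (o + 2)*(o^2 + o - 2) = (o - 1)*(o + 2)*(o + 2)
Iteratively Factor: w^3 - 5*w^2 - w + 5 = (w - 5)*(w^2 - 1) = (w - 5)*(w + 1)*(w - 1)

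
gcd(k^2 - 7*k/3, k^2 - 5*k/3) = k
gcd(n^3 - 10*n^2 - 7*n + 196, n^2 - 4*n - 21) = n - 7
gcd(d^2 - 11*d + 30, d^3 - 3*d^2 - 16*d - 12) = d - 6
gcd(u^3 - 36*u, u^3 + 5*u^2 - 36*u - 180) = u^2 - 36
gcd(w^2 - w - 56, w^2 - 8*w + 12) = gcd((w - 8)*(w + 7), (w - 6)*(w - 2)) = 1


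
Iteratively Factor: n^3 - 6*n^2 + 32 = (n - 4)*(n^2 - 2*n - 8) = (n - 4)*(n + 2)*(n - 4)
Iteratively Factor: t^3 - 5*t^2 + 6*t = (t)*(t^2 - 5*t + 6) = t*(t - 2)*(t - 3)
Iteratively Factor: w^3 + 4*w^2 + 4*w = (w)*(w^2 + 4*w + 4) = w*(w + 2)*(w + 2)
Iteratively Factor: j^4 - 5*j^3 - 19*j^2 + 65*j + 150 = (j - 5)*(j^3 - 19*j - 30) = (j - 5)^2*(j^2 + 5*j + 6) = (j - 5)^2*(j + 2)*(j + 3)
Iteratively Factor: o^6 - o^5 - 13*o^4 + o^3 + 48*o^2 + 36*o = (o + 2)*(o^5 - 3*o^4 - 7*o^3 + 15*o^2 + 18*o) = o*(o + 2)*(o^4 - 3*o^3 - 7*o^2 + 15*o + 18) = o*(o - 3)*(o + 2)*(o^3 - 7*o - 6) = o*(o - 3)*(o + 2)^2*(o^2 - 2*o - 3) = o*(o - 3)^2*(o + 2)^2*(o + 1)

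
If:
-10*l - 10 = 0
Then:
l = -1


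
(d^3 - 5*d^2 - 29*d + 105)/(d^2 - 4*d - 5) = (-d^3 + 5*d^2 + 29*d - 105)/(-d^2 + 4*d + 5)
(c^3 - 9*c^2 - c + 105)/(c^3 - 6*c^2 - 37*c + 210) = (c + 3)/(c + 6)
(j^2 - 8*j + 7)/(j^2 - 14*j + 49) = (j - 1)/(j - 7)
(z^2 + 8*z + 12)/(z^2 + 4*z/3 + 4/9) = 9*(z^2 + 8*z + 12)/(9*z^2 + 12*z + 4)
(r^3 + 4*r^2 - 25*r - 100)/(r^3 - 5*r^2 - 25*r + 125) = (r + 4)/(r - 5)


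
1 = 1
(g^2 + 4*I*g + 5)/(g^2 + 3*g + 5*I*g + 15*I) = (g - I)/(g + 3)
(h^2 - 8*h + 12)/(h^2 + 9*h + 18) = (h^2 - 8*h + 12)/(h^2 + 9*h + 18)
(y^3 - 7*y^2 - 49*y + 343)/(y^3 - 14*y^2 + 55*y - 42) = (y^2 - 49)/(y^2 - 7*y + 6)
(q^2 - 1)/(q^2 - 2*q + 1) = (q + 1)/(q - 1)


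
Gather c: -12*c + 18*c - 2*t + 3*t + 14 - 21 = 6*c + t - 7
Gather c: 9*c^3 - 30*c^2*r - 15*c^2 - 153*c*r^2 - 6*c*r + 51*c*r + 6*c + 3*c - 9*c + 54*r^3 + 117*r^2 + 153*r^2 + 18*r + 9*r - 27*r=9*c^3 + c^2*(-30*r - 15) + c*(-153*r^2 + 45*r) + 54*r^3 + 270*r^2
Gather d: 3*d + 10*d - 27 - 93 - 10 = 13*d - 130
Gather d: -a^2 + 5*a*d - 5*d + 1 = -a^2 + d*(5*a - 5) + 1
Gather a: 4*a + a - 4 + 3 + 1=5*a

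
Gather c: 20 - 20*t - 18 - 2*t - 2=-22*t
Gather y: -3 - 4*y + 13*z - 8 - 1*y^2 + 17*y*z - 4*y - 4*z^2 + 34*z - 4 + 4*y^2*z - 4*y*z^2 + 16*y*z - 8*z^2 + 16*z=y^2*(4*z - 1) + y*(-4*z^2 + 33*z - 8) - 12*z^2 + 63*z - 15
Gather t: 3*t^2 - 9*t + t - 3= 3*t^2 - 8*t - 3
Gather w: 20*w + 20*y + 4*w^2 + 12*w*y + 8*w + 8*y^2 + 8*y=4*w^2 + w*(12*y + 28) + 8*y^2 + 28*y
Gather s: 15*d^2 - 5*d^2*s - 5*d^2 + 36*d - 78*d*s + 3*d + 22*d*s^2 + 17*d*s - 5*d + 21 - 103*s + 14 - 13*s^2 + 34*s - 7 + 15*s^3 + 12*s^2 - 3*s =10*d^2 + 34*d + 15*s^3 + s^2*(22*d - 1) + s*(-5*d^2 - 61*d - 72) + 28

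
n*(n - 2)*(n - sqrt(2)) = n^3 - 2*n^2 - sqrt(2)*n^2 + 2*sqrt(2)*n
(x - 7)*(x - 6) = x^2 - 13*x + 42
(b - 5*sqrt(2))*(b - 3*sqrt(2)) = b^2 - 8*sqrt(2)*b + 30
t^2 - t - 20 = (t - 5)*(t + 4)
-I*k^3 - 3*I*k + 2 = (k - 2*I)*(k + I)*(-I*k + 1)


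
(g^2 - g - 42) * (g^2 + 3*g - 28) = g^4 + 2*g^3 - 73*g^2 - 98*g + 1176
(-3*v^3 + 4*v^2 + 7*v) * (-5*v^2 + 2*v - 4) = 15*v^5 - 26*v^4 - 15*v^3 - 2*v^2 - 28*v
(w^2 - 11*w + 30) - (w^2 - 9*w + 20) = 10 - 2*w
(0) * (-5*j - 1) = 0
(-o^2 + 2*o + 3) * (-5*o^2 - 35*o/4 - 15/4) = 5*o^4 - 5*o^3/4 - 115*o^2/4 - 135*o/4 - 45/4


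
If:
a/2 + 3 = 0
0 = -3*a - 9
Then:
No Solution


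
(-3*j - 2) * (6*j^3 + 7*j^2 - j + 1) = -18*j^4 - 33*j^3 - 11*j^2 - j - 2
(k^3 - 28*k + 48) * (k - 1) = k^4 - k^3 - 28*k^2 + 76*k - 48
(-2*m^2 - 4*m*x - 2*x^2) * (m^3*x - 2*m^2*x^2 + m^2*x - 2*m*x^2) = -2*m^5*x - 2*m^4*x + 6*m^3*x^3 + 4*m^2*x^4 + 6*m^2*x^3 + 4*m*x^4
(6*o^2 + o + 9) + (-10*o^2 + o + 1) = -4*o^2 + 2*o + 10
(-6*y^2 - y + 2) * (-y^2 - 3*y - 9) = 6*y^4 + 19*y^3 + 55*y^2 + 3*y - 18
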